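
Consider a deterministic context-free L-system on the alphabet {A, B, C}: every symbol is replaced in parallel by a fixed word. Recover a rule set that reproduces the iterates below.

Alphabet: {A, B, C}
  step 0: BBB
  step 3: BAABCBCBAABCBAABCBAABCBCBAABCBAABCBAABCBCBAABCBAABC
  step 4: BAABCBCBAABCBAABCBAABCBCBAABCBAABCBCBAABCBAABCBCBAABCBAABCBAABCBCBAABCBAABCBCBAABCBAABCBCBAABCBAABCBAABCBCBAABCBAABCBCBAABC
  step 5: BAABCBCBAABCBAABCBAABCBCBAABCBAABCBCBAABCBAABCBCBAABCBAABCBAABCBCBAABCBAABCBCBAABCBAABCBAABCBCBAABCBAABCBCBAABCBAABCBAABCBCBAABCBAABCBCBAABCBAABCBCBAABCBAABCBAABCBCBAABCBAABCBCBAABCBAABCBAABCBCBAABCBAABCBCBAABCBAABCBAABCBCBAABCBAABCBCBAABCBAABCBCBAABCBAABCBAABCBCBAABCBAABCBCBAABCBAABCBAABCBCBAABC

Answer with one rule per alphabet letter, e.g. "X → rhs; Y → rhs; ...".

  step 4 ⇒ step 5: BAABCBCBAABCBAABCBAABCBCBAABCBAABCBCBAABCBAABCBCBAABCBAABCBAABCBCBAABCBAABCBCBAABCBAABCBCBAABCBAABCBAABCBCBAABCBAABCBCBAABC ⇒ BAA·BC·BC·BAA·BC·BAA·BC·BAA·BC·BC·BAA·BC·BAA·BC·BC·BAA·BC·BAA·BC·BC·BAA·BC·BAA·BC·BAA·BC·BC·BAA·BC·BAA·BC·BC·BAA·BC·BAA·BC·BAA·BC·BC·BAA·BC·BAA·BC·BC·BAA·BC·BAA·BC·BAA·BC·BC·BAA·BC·BAA·BC·BC·BAA·BC·BAA·BC·BC·BAA·BC·BAA·BC·BAA·BC·BC·BAA·BC·BAA·BC·BC·BAA·BC·BAA·BC·BAA·BC·BC·BAA·BC·BAA·BC·BC·BAA·BC·BAA·BC·BAA·BC·BC·BAA·BC·BAA·BC·BC·BAA·BC·BAA·BC·BC·BAA·BC·BAA·BC·BAA·BC·BC·BAA·BC·BAA·BC·BC·BAA·BC·BAA·BC·BAA·BC·BC·BAA·BC
    A ↦ BC
    B ↦ BAA
    C ↦ BC

A->BC, B->BAA, C->BC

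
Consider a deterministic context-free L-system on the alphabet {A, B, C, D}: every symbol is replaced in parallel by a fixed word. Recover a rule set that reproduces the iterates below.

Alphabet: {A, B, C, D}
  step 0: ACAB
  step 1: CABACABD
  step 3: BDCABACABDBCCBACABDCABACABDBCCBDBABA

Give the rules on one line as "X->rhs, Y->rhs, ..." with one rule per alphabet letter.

A->CA, B->BD, C->BA, D->BCC

  step 0 ⇒ step 1: ACAB ⇒ CA·BA·CA·BD
    A ↦ CA
    B ↦ BD
    C ↦ BA
    D ↦ BCC  (constrained at step 1)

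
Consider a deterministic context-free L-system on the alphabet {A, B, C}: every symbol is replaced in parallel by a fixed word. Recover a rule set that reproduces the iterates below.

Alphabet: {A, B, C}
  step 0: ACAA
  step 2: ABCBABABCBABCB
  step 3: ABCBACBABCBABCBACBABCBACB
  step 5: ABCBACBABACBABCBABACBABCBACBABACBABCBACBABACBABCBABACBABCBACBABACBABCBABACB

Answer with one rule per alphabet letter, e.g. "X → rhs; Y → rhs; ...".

  step 2 ⇒ step 3: ABCBABABCBABCB ⇒ AB·CB·A·CB·AB·CB·AB·CB·A·CB·AB·CB·A·CB
    A ↦ AB
    B ↦ CB
    C ↦ A

A->AB, B->CB, C->A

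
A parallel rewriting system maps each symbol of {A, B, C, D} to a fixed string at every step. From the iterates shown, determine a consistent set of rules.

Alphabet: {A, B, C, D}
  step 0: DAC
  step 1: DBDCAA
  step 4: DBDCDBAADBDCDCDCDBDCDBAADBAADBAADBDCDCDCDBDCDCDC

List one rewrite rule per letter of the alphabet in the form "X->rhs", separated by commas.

  step 0 ⇒ step 1: DAC ⇒ DB·DC·AA
    A ↦ DC
    C ↦ AA
    D ↦ DB
    B ↦ DC  (constrained at step 1)

A->DC, B->DC, C->AA, D->DB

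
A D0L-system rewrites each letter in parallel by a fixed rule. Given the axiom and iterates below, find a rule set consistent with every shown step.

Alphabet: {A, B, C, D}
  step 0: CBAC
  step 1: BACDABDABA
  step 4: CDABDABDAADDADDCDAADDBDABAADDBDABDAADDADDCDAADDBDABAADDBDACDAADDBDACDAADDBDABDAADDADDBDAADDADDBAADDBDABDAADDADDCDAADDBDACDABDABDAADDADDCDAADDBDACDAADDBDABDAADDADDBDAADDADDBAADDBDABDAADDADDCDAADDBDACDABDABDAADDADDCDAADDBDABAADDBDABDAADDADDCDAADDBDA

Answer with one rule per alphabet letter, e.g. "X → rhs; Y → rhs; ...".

  step 0 ⇒ step 1: CBAC ⇒ BA·CDA·BDA·BA
    A ↦ BDA
    B ↦ CDA
    C ↦ BA
    D ↦ ADD  (constrained at step 1)

A->BDA, B->CDA, C->BA, D->ADD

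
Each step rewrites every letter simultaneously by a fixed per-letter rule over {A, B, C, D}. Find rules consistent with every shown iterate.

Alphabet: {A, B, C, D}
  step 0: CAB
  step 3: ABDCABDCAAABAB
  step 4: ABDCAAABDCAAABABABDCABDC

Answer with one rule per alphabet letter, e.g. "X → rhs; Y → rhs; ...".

  step 3 ⇒ step 4: ABDCABDCAAABAB ⇒ AB·DC·A·A·AB·DC·A·A·AB·AB·AB·DC·AB·DC
    A ↦ AB
    B ↦ DC
    C ↦ A
    D ↦ A

A->AB, B->DC, C->A, D->A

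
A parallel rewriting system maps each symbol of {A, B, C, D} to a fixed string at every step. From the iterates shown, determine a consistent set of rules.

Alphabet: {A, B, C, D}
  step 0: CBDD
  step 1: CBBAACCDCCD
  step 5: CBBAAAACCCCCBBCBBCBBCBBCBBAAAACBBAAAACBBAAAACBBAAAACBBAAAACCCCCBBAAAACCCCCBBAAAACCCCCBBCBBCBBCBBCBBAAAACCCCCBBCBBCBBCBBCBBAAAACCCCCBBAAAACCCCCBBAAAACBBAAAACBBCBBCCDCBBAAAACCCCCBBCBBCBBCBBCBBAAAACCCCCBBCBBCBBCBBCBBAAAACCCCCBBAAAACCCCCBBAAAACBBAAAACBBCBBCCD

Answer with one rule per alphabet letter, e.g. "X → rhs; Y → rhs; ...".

  step 0 ⇒ step 1: CBDD ⇒ CBB·AA·CCD·CCD
    B ↦ AA
    C ↦ CBB
    D ↦ CCD
    A ↦ C  (constrained at step 1)

A->C, B->AA, C->CBB, D->CCD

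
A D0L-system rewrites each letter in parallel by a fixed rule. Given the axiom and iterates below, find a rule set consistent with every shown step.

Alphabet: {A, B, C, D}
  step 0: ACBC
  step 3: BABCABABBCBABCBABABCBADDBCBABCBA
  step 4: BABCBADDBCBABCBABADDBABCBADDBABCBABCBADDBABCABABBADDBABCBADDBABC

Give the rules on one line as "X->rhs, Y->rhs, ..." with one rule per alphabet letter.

  step 3 ⇒ step 4: BABCABABBCBABCBABABCBADDBCBABCBA ⇒ BA·BC·BA·DD·BC·BA·BC·BA·BA·DD·BA·BC·BA·DD·BA·BC·BA·BC·BA·DD·BA·BC·AB·AB·BA·DD·BA·BC·BA·DD·BA·BC
    A ↦ BC
    B ↦ BA
    C ↦ DD
    D ↦ AB

A->BC, B->BA, C->DD, D->AB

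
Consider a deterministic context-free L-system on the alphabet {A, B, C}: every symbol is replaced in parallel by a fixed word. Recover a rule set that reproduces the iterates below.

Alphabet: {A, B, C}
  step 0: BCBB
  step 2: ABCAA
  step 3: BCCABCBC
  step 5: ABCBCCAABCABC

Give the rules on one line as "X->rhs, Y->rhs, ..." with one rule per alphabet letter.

A->BC, B->C, C->A

  step 2 ⇒ step 3: ABCAA ⇒ BC·C·A·BC·BC
    A ↦ BC
    B ↦ C
    C ↦ A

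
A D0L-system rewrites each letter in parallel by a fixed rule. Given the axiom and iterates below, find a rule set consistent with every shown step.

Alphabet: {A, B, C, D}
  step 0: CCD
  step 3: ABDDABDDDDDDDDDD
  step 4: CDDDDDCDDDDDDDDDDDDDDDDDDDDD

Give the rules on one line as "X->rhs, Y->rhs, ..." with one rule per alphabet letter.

  step 3 ⇒ step 4: ABDDABDDDDDDDDDD ⇒ C·D·DD·DD·C·D·DD·DD·DD·DD·DD·DD·DD·DD·DD·DD
    A ↦ C
    B ↦ D
    D ↦ DD
    C ↦ AB  (constrained at step 0)

A->C, B->D, C->AB, D->DD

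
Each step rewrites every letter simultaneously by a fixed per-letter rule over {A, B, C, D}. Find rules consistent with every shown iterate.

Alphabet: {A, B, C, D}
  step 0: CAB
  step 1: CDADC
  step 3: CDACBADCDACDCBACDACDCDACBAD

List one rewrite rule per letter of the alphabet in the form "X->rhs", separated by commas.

A->D, B->C, C->CDA, D->CBA

  step 0 ⇒ step 1: CAB ⇒ CDA·D·C
    A ↦ D
    B ↦ C
    C ↦ CDA
    D ↦ CBA  (constrained at step 1)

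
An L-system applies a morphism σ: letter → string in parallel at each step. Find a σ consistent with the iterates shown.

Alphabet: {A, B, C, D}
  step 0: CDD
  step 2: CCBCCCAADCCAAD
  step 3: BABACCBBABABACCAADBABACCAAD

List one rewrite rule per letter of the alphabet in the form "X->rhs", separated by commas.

A->C, B->CCB, C->BA, D->AAD

  step 2 ⇒ step 3: CCBCCCAADCCAAD ⇒ BA·BA·CCB·BA·BA·BA·C·C·AAD·BA·BA·C·C·AAD
    A ↦ C
    B ↦ CCB
    C ↦ BA
    D ↦ AAD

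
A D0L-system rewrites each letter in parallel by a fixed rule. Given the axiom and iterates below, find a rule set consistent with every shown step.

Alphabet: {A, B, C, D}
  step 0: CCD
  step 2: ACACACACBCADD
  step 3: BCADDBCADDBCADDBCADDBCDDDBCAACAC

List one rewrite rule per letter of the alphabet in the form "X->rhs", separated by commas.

  step 2 ⇒ step 3: ACACACACBCADD ⇒ BCA·DD·BCA·DD·BCA·DD·BCA·DD·BCD·DD·BCA·AC·AC
    A ↦ BCA
    B ↦ BCD
    C ↦ DD
    D ↦ AC

A->BCA, B->BCD, C->DD, D->AC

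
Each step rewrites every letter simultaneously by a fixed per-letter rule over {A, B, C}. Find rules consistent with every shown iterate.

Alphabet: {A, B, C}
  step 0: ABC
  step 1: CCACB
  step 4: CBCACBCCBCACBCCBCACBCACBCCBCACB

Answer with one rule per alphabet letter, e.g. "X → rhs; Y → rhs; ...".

  step 0 ⇒ step 1: ABC ⇒ C·CA·CB
    A ↦ C
    B ↦ CA
    C ↦ CB

A->C, B->CA, C->CB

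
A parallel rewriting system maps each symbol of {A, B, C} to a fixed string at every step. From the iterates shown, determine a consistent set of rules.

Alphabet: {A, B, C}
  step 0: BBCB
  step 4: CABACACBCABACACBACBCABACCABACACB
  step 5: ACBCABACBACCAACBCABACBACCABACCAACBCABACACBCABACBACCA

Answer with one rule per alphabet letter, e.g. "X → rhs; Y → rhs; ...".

  step 4 ⇒ step 5: CABACACBCABACACBACBCABACCABACACB ⇒ AC·B·CA·B·AC·B·AC·CA·AC·B·CA·B·AC·B·AC·CA·B·AC·CA·AC·B·CA·B·AC·AC·B·CA·B·AC·B·AC·CA
    A ↦ B
    B ↦ CA
    C ↦ AC

A->B, B->CA, C->AC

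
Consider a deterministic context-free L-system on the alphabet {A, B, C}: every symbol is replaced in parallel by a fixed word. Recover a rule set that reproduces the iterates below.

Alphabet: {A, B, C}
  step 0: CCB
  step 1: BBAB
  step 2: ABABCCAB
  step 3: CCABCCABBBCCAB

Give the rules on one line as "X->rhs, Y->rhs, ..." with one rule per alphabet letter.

A->CC, B->AB, C->B

  step 2 ⇒ step 3: ABABCCAB ⇒ CC·AB·CC·AB·B·B·CC·AB
    A ↦ CC
    B ↦ AB
    C ↦ B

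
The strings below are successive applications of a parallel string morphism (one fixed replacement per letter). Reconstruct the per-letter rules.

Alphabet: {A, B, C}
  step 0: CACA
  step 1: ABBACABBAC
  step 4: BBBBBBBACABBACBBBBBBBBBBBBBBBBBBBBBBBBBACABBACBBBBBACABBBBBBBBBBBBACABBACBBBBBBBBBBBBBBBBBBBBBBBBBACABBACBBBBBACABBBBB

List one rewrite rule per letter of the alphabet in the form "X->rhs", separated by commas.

A->BAC, B->BB, C->AB

  step 0 ⇒ step 1: CACA ⇒ AB·BAC·AB·BAC
    A ↦ BAC
    C ↦ AB
    B ↦ BB  (constrained at step 1)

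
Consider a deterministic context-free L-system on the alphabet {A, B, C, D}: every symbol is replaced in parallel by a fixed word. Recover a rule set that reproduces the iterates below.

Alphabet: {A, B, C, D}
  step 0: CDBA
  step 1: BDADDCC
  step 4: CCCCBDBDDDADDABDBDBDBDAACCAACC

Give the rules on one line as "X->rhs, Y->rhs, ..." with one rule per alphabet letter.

  step 0 ⇒ step 1: CDBA ⇒ BD·A·DD·CC
    A ↦ CC
    B ↦ DD
    C ↦ BD
    D ↦ A

A->CC, B->DD, C->BD, D->A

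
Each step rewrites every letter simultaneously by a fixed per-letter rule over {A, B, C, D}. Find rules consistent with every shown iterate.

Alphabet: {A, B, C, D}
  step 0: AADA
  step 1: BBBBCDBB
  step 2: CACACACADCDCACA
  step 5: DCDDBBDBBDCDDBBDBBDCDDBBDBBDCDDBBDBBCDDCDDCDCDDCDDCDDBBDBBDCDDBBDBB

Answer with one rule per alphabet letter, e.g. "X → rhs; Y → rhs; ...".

  step 1 ⇒ step 2: BBBBCDBB ⇒ CA·CA·CA·CA·D·CD·CA·CA
    B ↦ CA
    C ↦ D
    D ↦ CD
  step 0 ⇒ step 1: AADA ⇒ BB·BB·CD·BB
    A ↦ BB

A->BB, B->CA, C->D, D->CD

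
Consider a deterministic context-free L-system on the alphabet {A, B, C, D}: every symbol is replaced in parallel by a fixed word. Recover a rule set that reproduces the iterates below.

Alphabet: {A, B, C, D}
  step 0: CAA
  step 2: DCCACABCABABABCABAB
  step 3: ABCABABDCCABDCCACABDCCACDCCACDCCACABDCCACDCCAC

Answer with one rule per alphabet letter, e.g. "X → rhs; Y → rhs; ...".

A->DCC, B->AC, C->AB, D->ABC

  step 2 ⇒ step 3: DCCACABCABABABCABAB ⇒ ABC·AB·AB·DCC·AB·DCC·AC·AB·DCC·AC·DCC·AC·DCC·AC·AB·DCC·AC·DCC·AC
    A ↦ DCC
    B ↦ AC
    C ↦ AB
    D ↦ ABC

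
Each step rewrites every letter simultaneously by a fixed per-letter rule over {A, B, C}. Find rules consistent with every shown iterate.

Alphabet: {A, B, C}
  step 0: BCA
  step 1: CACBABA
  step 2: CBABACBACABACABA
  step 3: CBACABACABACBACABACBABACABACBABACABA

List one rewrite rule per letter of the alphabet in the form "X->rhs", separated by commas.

  step 2 ⇒ step 3: CBABACBACABACABA ⇒ CBA·CA·BA·CA·BA·CBA·CA·BA·CBA·BA·CA·BA·CBA·BA·CA·BA
    A ↦ BA
    B ↦ CA
    C ↦ CBA

A->BA, B->CA, C->CBA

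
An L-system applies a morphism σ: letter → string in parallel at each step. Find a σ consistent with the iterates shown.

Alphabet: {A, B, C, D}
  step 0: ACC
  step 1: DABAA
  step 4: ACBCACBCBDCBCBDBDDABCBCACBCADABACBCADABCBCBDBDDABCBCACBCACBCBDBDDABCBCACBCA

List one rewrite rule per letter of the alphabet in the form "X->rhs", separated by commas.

  step 0 ⇒ step 1: ACC ⇒ DAB·A·A
    A ↦ DAB
    C ↦ A
    B ↦ CBC  (constrained at step 1)
    D ↦ BD  (constrained at step 1)

A->DAB, B->CBC, C->A, D->BD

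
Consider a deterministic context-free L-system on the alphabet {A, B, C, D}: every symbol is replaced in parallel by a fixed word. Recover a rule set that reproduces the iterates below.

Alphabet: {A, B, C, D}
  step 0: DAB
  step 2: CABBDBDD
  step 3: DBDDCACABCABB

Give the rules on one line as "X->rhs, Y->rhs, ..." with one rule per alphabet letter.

A->DD, B->CA, C->DB, D->B

  step 2 ⇒ step 3: CABBDBDD ⇒ DB·DD·CA·CA·B·CA·B·B
    A ↦ DD
    B ↦ CA
    C ↦ DB
    D ↦ B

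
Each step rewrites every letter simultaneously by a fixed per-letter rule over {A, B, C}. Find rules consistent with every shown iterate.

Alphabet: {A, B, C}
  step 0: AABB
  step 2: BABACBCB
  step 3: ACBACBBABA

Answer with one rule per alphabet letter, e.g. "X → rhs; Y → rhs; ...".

A->CB, B->A, C->B

  step 2 ⇒ step 3: BABACBCB ⇒ A·CB·A·CB·B·A·B·A
    A ↦ CB
    B ↦ A
    C ↦ B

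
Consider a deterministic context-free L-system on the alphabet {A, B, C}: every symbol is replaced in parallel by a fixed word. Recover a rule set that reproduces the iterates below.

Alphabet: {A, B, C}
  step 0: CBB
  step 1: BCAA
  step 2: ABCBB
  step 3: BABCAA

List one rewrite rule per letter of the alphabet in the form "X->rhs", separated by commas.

A->B, B->A, C->BC

  step 2 ⇒ step 3: ABCBB ⇒ B·A·BC·A·A
    A ↦ B
    B ↦ A
    C ↦ BC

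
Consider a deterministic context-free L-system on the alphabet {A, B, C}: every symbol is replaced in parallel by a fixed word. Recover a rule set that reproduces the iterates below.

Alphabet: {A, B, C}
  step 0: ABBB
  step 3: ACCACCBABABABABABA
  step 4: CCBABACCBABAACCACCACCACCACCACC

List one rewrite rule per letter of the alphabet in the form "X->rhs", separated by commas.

A->CC, B->A, C->BA

  step 3 ⇒ step 4: ACCACCBABABABABABA ⇒ CC·BA·BA·CC·BA·BA·A·CC·A·CC·A·CC·A·CC·A·CC·A·CC
    A ↦ CC
    B ↦ A
    C ↦ BA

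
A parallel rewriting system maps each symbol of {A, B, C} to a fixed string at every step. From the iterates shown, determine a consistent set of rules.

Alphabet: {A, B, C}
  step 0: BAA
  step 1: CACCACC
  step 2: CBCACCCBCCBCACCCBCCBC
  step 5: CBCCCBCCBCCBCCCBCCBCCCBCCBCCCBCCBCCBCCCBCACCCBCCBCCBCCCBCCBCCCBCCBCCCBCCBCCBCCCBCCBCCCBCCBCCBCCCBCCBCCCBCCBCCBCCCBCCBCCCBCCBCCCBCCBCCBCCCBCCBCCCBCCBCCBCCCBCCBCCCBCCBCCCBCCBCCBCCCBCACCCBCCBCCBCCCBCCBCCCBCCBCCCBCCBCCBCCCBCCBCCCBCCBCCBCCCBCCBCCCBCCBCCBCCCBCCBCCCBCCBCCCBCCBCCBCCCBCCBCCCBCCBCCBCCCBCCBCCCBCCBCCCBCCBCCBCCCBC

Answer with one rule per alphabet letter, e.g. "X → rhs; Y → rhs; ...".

A->ACC, B->C, C->CBC

  step 1 ⇒ step 2: CACCACC ⇒ CBC·ACC·CBC·CBC·ACC·CBC·CBC
    A ↦ ACC
    C ↦ CBC
  step 0 ⇒ step 1: BAA ⇒ C·ACC·ACC
    B ↦ C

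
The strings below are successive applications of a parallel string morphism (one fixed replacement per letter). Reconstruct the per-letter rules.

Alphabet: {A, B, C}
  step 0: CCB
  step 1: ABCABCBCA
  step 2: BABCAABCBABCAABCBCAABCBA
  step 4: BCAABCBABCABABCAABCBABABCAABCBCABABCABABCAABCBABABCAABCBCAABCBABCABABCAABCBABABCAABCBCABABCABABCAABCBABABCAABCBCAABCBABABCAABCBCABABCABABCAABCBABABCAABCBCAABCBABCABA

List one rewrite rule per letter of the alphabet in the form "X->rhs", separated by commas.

  step 1 ⇒ step 2: ABCABCBCA ⇒ BA·BCA·ABC·BA·BCA·ABC·BCA·ABC·BA
    A ↦ BA
    B ↦ BCA
    C ↦ ABC

A->BA, B->BCA, C->ABC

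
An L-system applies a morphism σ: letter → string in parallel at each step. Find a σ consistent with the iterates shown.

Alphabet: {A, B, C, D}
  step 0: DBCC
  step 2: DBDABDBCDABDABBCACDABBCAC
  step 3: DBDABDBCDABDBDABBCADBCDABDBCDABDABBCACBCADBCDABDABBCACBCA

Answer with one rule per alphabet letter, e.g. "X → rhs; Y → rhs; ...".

A->C, B->DAB, C->BCA, D->DB

  step 2 ⇒ step 3: DBDABDBCDABDABBCACDABBCAC ⇒ DB·DAB·DB·C·DAB·DB·DAB·BCA·DB·C·DAB·DB·C·DAB·DAB·BCA·C·BCA·DB·C·DAB·DAB·BCA·C·BCA
    A ↦ C
    B ↦ DAB
    C ↦ BCA
    D ↦ DB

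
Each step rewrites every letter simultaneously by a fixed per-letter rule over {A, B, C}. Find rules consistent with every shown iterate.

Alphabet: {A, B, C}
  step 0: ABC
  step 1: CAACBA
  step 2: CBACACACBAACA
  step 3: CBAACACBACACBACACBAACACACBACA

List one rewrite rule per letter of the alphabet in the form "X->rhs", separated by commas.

  step 2 ⇒ step 3: CBACACACBAACA ⇒ CBA·A·CA·CBA·CA·CBA·CA·CBA·A·CA·CA·CBA·CA
    A ↦ CA
    B ↦ A
    C ↦ CBA

A->CA, B->A, C->CBA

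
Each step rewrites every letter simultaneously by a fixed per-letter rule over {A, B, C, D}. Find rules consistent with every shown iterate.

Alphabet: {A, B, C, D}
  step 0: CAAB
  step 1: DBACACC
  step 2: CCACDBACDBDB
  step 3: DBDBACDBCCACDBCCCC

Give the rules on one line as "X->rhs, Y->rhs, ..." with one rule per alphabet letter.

  step 2 ⇒ step 3: CCACDBACDBDB ⇒ DB·DB·AC·DB·C·C·AC·DB·C·C·C·C
    A ↦ AC
    B ↦ C
    C ↦ DB
    D ↦ C

A->AC, B->C, C->DB, D->C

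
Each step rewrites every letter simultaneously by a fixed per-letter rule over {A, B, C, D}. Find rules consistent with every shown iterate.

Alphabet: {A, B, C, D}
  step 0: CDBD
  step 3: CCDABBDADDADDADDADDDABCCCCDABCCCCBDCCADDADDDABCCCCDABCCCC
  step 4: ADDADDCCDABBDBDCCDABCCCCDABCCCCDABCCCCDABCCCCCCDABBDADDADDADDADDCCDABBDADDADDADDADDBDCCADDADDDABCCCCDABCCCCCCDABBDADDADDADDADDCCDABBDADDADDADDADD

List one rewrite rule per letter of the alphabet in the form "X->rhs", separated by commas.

A->DAB, B->BD, C->ADD, D->CC

  step 3 ⇒ step 4: CCDABBDADDADDADDADDDABCCCCDABCCCCBDCCADDADDDABCCCCDABCCCC ⇒ ADD·ADD·CC·DAB·BD·BD·CC·DAB·CC·CC·DAB·CC·CC·DAB·CC·CC·DAB·CC·CC·CC·DAB·BD·ADD·ADD·ADD·ADD·CC·DAB·BD·ADD·ADD·ADD·ADD·BD·CC·ADD·ADD·DAB·CC·CC·DAB·CC·CC·CC·DAB·BD·ADD·ADD·ADD·ADD·CC·DAB·BD·ADD·ADD·ADD·ADD
    A ↦ DAB
    B ↦ BD
    C ↦ ADD
    D ↦ CC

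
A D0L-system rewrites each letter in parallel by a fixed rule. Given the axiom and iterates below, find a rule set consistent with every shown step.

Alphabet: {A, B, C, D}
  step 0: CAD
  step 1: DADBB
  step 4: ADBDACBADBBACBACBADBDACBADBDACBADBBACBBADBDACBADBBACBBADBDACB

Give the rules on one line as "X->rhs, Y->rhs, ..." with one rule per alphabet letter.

  step 0 ⇒ step 1: CAD ⇒ D·ADB·B
    A ↦ ADB
    C ↦ D
    D ↦ B
    B ↦ ACB  (constrained at step 1)

A->ADB, B->ACB, C->D, D->B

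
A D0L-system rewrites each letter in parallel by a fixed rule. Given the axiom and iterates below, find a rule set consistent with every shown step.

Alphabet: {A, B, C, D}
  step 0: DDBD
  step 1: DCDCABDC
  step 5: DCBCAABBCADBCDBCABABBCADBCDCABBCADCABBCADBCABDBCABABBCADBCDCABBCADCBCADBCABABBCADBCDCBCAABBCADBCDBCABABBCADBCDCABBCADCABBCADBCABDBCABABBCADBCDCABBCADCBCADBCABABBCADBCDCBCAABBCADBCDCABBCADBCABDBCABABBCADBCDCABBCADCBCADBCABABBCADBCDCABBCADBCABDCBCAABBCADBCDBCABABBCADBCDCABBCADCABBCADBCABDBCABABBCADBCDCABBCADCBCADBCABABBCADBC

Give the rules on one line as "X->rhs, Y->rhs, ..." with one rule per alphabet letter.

A->DBC, B->AB, C->BCA, D->DC

  step 0 ⇒ step 1: DDBD ⇒ DC·DC·AB·DC
    B ↦ AB
    D ↦ DC
    A ↦ DBC  (constrained at step 1)
    C ↦ BCA  (constrained at step 1)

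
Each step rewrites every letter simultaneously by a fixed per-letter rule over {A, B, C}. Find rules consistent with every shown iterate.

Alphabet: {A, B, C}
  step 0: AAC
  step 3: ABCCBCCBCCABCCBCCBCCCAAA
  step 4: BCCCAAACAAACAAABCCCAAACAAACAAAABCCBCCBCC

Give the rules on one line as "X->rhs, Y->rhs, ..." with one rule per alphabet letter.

  step 3 ⇒ step 4: ABCCBCCBCCABCCBCCBCCCAAA ⇒ BCC·CA·A·A·CA·A·A·CA·A·A·BCC·CA·A·A·CA·A·A·CA·A·A·A·BCC·BCC·BCC
    A ↦ BCC
    B ↦ CA
    C ↦ A

A->BCC, B->CA, C->A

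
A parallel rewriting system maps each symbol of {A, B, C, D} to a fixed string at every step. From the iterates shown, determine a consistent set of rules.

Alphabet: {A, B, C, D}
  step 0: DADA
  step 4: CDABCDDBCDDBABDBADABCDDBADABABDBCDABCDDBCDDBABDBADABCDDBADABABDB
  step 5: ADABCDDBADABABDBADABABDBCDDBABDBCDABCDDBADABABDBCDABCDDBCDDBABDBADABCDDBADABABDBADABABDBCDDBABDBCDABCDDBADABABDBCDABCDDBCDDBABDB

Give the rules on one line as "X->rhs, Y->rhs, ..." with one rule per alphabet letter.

  step 4 ⇒ step 5: CDABCDDBCDDBABDBADABCDDBADABABDBCDABCDDBCDDBABDBADABCDDBADABABDB ⇒ AD·AB·CD·DB·AD·AB·AB·DB·AD·AB·AB·DB·CD·DB·AB·DB·CD·AB·CD·DB·AD·AB·AB·DB·CD·AB·CD·DB·CD·DB·AB·DB·AD·AB·CD·DB·AD·AB·AB·DB·AD·AB·AB·DB·CD·DB·AB·DB·CD·AB·CD·DB·AD·AB·AB·DB·CD·AB·CD·DB·CD·DB·AB·DB
    A ↦ CD
    B ↦ DB
    C ↦ AD
    D ↦ AB

A->CD, B->DB, C->AD, D->AB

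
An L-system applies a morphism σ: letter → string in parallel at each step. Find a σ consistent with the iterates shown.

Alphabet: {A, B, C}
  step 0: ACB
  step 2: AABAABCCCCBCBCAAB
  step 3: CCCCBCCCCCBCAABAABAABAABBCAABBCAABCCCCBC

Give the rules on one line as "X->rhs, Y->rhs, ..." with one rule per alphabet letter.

  step 2 ⇒ step 3: AABAABCCCCBCBCAAB ⇒ CC·CC·BC·CC·CC·BC·AAB·AAB·AAB·AAB·BC·AAB·BC·AAB·CC·CC·BC
    A ↦ CC
    B ↦ BC
    C ↦ AAB

A->CC, B->BC, C->AAB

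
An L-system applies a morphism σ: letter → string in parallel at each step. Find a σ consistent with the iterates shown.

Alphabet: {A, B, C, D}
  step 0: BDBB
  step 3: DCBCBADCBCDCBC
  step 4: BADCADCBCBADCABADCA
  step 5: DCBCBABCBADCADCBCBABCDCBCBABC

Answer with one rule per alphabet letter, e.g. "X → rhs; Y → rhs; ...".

A->BC, B->DC, C->A, D->B

  step 4 ⇒ step 5: BADCADCBCBADCABADCA ⇒ DC·BC·B·A·BC·B·A·DC·A·DC·BC·B·A·BC·DC·BC·B·A·BC
    A ↦ BC
    B ↦ DC
    C ↦ A
    D ↦ B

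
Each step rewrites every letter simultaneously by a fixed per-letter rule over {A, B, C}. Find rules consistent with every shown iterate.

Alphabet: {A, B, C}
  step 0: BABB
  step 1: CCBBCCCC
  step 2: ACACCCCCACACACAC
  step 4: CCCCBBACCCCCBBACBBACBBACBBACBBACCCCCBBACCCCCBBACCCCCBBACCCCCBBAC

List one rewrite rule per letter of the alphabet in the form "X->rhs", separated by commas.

A->BB, B->CC, C->AC

  step 1 ⇒ step 2: CCBBCCCC ⇒ AC·AC·CC·CC·AC·AC·AC·AC
    B ↦ CC
    C ↦ AC
  step 0 ⇒ step 1: BABB ⇒ CC·BB·CC·CC
    A ↦ BB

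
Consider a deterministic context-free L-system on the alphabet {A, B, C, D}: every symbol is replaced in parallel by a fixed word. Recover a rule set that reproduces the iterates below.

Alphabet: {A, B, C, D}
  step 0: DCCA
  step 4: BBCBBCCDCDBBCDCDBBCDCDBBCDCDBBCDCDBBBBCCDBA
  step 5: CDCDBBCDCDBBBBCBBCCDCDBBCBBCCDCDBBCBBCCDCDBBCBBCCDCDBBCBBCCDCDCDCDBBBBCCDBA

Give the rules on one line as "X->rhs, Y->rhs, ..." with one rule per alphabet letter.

  step 4 ⇒ step 5: BBCBBCCDCDBBCDCDBBCDCDBBCDCDBBCDCDBBBBCCDBA ⇒ CD·CD·BB·CD·CD·BB·BB·C·BB·C·CD·CD·BB·C·BB·C·CD·CD·BB·C·BB·C·CD·CD·BB·C·BB·C·CD·CD·BB·C·BB·C·CD·CD·CD·CD·BB·BB·C·CD·BA
    A ↦ BA
    B ↦ CD
    C ↦ BB
    D ↦ C

A->BA, B->CD, C->BB, D->C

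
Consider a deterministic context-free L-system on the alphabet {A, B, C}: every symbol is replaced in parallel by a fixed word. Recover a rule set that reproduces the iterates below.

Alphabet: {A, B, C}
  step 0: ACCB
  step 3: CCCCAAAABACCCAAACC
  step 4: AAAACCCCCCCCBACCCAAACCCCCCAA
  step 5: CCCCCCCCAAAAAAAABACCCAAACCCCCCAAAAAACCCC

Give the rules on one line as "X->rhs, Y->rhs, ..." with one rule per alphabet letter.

A->CC, B->BAC, C->A

  step 4 ⇒ step 5: AAAACCCCCCCCBACCCAAACCCCCCAA ⇒ CC·CC·CC·CC·A·A·A·A·A·A·A·A·BAC·CC·A·A·A·CC·CC·CC·A·A·A·A·A·A·CC·CC
    A ↦ CC
    B ↦ BAC
    C ↦ A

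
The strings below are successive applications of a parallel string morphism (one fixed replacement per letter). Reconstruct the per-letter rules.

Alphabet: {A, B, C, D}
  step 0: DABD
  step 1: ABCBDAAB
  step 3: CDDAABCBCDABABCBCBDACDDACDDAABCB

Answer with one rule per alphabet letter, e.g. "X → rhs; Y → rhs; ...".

A->CB, B->DA, C->CD, D->AB

  step 0 ⇒ step 1: DABD ⇒ AB·CB·DA·AB
    A ↦ CB
    B ↦ DA
    D ↦ AB
    C ↦ CD  (constrained at step 1)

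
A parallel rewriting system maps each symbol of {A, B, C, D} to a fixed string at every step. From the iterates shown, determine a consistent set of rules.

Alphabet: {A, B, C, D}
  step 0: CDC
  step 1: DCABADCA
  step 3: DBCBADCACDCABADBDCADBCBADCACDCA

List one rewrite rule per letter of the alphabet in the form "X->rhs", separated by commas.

  step 0 ⇒ step 1: CDC ⇒ DCA·BA·DCA
    C ↦ DCA
    D ↦ BA
    A ↦ C  (constrained at step 1)
    B ↦ DB  (constrained at step 1)

A->C, B->DB, C->DCA, D->BA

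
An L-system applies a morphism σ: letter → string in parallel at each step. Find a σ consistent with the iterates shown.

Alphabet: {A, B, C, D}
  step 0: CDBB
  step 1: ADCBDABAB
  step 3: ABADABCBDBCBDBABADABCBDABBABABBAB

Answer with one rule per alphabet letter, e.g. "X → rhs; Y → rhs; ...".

A->B, B->AB, C->AD, D->CBD

  step 0 ⇒ step 1: CDBB ⇒ AD·CBD·AB·AB
    B ↦ AB
    C ↦ AD
    D ↦ CBD
    A ↦ B  (constrained at step 1)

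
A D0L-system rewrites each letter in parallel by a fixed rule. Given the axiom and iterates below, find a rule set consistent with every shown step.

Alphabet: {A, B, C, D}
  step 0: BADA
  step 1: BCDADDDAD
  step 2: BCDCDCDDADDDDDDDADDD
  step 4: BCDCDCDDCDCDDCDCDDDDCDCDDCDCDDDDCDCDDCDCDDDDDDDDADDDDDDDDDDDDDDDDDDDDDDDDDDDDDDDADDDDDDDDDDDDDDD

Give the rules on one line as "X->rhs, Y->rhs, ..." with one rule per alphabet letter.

  step 1 ⇒ step 2: BCDADDDAD ⇒ BCD·CDC·DD·AD·DD·DD·DD·AD·DD
    A ↦ AD
    B ↦ BCD
    C ↦ CDC
    D ↦ DD

A->AD, B->BCD, C->CDC, D->DD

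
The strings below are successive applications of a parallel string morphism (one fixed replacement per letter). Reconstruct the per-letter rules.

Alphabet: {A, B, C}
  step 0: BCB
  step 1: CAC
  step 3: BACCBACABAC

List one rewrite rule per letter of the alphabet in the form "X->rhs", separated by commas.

A->BAC, B->C, C->A

  step 0 ⇒ step 1: BCB ⇒ C·A·C
    B ↦ C
    C ↦ A
    A ↦ BAC  (constrained at step 1)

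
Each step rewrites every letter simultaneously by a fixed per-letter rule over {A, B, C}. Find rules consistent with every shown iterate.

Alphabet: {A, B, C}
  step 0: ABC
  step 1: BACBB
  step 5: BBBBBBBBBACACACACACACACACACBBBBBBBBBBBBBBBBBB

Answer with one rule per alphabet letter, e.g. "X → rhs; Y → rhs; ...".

A->B, B->AC, C->BB

  step 0 ⇒ step 1: ABC ⇒ B·AC·BB
    A ↦ B
    B ↦ AC
    C ↦ BB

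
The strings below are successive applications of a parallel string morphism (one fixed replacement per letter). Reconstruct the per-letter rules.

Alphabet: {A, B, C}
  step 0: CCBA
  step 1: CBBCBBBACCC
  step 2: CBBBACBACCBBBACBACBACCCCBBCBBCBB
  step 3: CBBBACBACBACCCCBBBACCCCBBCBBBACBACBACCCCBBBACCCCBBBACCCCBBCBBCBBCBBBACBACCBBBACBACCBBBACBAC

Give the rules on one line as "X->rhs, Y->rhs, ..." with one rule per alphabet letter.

  step 2 ⇒ step 3: CBBBACBACCBBBACBACBACCCCBBCBBCBB ⇒ CBB·BAC·BAC·BAC·CC·CBB·BAC·CC·CBB·CBB·BAC·BAC·BAC·CC·CBB·BAC·CC·CBB·BAC·CC·CBB·CBB·CBB·CBB·BAC·BAC·CBB·BAC·BAC·CBB·BAC·BAC
    A ↦ CC
    B ↦ BAC
    C ↦ CBB

A->CC, B->BAC, C->CBB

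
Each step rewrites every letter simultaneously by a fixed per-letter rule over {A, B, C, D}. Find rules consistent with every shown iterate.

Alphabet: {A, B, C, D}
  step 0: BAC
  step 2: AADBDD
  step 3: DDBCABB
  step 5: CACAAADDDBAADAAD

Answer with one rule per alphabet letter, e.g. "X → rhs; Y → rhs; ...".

A->D, B->CA, C->AA, D->B

  step 2 ⇒ step 3: AADBDD ⇒ D·D·B·CA·B·B
    A ↦ D
    B ↦ CA
    D ↦ B
    C ↦ AA  (constrained at step 0)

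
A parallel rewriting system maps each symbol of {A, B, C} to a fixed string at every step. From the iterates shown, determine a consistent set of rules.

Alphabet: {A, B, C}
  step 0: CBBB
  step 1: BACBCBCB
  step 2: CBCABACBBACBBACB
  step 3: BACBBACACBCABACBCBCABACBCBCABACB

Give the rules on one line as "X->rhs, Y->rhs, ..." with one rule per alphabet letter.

  step 2 ⇒ step 3: CBCABACBBACBBACB ⇒ BA·CB·BA·CA·CB·CA·BA·CB·CB·CA·BA·CB·CB·CA·BA·CB
    A ↦ CA
    B ↦ CB
    C ↦ BA

A->CA, B->CB, C->BA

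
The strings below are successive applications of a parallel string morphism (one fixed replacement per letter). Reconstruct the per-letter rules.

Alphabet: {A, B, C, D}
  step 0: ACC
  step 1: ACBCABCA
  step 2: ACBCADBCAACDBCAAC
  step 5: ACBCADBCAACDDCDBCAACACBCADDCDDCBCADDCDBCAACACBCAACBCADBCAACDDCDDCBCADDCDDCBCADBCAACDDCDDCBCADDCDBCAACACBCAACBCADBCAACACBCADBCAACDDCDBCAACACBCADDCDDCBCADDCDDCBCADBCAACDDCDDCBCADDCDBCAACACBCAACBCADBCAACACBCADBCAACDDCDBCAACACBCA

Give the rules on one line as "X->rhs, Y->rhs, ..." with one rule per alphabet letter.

  step 1 ⇒ step 2: ACBCABCA ⇒ AC·BCA·D·BCA·AC·D·BCA·AC
    A ↦ AC
    B ↦ D
    C ↦ BCA
    D ↦ DDC  (constrained at step 2)

A->AC, B->D, C->BCA, D->DDC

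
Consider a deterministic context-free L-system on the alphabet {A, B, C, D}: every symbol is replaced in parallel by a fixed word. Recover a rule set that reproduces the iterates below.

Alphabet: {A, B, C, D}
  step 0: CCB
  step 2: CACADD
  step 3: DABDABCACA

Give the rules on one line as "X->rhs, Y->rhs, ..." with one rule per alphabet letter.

  step 2 ⇒ step 3: CACADD ⇒ D·AB·D·AB·CA·CA
    A ↦ AB
    C ↦ D
    D ↦ CA
    B ↦ CC  (constrained at step 0)

A->AB, B->CC, C->D, D->CA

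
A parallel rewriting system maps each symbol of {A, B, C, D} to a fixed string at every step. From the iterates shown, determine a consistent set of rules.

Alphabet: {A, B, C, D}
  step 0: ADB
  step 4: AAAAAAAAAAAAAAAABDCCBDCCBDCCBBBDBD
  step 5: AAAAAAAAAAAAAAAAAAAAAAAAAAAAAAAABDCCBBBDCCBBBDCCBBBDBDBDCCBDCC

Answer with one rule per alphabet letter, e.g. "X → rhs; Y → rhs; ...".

  step 4 ⇒ step 5: AAAAAAAAAAAAAAAABDCCBDCCBDCCBBBDBD ⇒ AA·AA·AA·AA·AA·AA·AA·AA·AA·AA·AA·AA·AA·AA·AA·AA·BD·CC·B·B·BD·CC·B·B·BD·CC·B·B·BD·BD·BD·CC·BD·CC
    A ↦ AA
    B ↦ BD
    C ↦ B
    D ↦ CC

A->AA, B->BD, C->B, D->CC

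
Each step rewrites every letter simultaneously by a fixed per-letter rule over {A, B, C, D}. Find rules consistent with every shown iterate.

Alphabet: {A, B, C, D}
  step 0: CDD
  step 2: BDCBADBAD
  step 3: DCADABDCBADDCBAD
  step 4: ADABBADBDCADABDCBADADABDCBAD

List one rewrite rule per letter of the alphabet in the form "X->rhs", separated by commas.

A->B, B->DC, C->AB, D->AD

  step 3 ⇒ step 4: DCADABDCBADDCBAD ⇒ AD·AB·B·AD·B·DC·AD·AB·DC·B·AD·AD·AB·DC·B·AD
    A ↦ B
    B ↦ DC
    C ↦ AB
    D ↦ AD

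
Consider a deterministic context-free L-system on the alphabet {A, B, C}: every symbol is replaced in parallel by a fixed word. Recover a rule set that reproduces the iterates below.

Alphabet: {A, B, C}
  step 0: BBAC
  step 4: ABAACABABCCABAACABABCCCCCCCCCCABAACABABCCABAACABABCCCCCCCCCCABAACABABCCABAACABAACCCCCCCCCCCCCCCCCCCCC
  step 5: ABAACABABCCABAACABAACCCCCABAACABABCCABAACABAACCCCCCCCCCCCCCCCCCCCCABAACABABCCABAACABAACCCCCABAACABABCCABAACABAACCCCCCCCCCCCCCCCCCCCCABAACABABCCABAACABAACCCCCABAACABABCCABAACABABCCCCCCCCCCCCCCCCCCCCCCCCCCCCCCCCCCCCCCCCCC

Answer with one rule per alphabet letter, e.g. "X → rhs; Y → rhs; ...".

  step 4 ⇒ step 5: ABAACABABCCABAACABABCCCCCCCCCCABAACABABCCABAACABABCCCCCCCCCCABAACABABCCABAACABAACCCCCCCCCCCCCCCCCCCCC ⇒ AB·AAC·AB·AB·CC·AB·AAC·AB·AAC·CC·CC·AB·AAC·AB·AB·CC·AB·AAC·AB·AAC·CC·CC·CC·CC·CC·CC·CC·CC·CC·CC·AB·AAC·AB·AB·CC·AB·AAC·AB·AAC·CC·CC·AB·AAC·AB·AB·CC·AB·AAC·AB·AAC·CC·CC·CC·CC·CC·CC·CC·CC·CC·CC·AB·AAC·AB·AB·CC·AB·AAC·AB·AAC·CC·CC·AB·AAC·AB·AB·CC·AB·AAC·AB·AB·CC·CC·CC·CC·CC·CC·CC·CC·CC·CC·CC·CC·CC·CC·CC·CC·CC·CC·CC·CC·CC
    A ↦ AB
    B ↦ AAC
    C ↦ CC

A->AB, B->AAC, C->CC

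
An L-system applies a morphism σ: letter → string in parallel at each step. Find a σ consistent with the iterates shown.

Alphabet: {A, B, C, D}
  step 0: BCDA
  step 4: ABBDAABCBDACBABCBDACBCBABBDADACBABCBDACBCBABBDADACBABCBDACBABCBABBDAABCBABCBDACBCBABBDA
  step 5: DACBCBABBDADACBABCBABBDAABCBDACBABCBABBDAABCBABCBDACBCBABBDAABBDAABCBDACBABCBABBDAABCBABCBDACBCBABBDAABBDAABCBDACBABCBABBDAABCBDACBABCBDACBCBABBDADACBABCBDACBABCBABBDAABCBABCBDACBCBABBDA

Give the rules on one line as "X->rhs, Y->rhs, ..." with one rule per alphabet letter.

A->DA, B->CB, C->AB, D->ABB

  step 4 ⇒ step 5: ABBDAABCBDACBABCBDACBCBABBDADACBABCBDACBCBABBDADACBABCBDACBABCBABBDAABCBABCBDACBCBABBDA ⇒ DA·CB·CB·ABB·DA·DA·CB·AB·CB·ABB·DA·AB·CB·DA·CB·AB·CB·ABB·DA·AB·CB·AB·CB·DA·CB·CB·ABB·DA·ABB·DA·AB·CB·DA·CB·AB·CB·ABB·DA·AB·CB·AB·CB·DA·CB·CB·ABB·DA·ABB·DA·AB·CB·DA·CB·AB·CB·ABB·DA·AB·CB·DA·CB·AB·CB·DA·CB·CB·ABB·DA·DA·CB·AB·CB·DA·CB·AB·CB·ABB·DA·AB·CB·AB·CB·DA·CB·CB·ABB·DA
    A ↦ DA
    B ↦ CB
    C ↦ AB
    D ↦ ABB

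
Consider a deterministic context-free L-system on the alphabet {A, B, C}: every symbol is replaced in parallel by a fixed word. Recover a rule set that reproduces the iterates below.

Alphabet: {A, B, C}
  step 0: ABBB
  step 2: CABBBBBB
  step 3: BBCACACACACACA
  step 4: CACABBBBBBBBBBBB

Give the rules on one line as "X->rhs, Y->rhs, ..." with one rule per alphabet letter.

  step 3 ⇒ step 4: BBCACACACACACA ⇒ CA·CA·B·B·B·B·B·B·B·B·B·B·B·B
    A ↦ B
    B ↦ CA
    C ↦ B

A->B, B->CA, C->B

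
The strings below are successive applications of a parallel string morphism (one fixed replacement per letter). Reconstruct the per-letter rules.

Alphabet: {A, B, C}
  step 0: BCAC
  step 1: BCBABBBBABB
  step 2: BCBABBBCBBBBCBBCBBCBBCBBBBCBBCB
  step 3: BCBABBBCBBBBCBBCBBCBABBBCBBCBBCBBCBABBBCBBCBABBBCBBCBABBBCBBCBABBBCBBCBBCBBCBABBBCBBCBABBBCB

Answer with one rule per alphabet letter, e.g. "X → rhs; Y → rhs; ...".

A->BB, B->BCB, C->ABB

  step 2 ⇒ step 3: BCBABBBCBBBBCBBCBBCBBCBBBBCBBCB ⇒ BCB·ABB·BCB·BB·BCB·BCB·BCB·ABB·BCB·BCB·BCB·BCB·ABB·BCB·BCB·ABB·BCB·BCB·ABB·BCB·BCB·ABB·BCB·BCB·BCB·BCB·ABB·BCB·BCB·ABB·BCB
    A ↦ BB
    B ↦ BCB
    C ↦ ABB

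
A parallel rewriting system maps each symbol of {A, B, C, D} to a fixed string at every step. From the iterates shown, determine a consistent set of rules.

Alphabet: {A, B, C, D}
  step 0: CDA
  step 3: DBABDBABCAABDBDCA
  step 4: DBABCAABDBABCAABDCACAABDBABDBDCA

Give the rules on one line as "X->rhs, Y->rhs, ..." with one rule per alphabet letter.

A->CA, B->AB, C->D, D->DB

  step 3 ⇒ step 4: DBABDBABCAABDBDCA ⇒ DB·AB·CA·AB·DB·AB·CA·AB·D·CA·CA·AB·DB·AB·DB·D·CA
    A ↦ CA
    B ↦ AB
    C ↦ D
    D ↦ DB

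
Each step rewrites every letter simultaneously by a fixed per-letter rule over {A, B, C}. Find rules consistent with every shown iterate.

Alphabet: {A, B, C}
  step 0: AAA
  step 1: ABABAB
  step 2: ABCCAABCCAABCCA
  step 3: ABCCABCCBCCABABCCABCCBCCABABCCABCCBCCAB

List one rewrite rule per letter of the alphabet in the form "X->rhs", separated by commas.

A->AB, B->CCA, C->BCC

  step 2 ⇒ step 3: ABCCAABCCAABCCA ⇒ AB·CCA·BCC·BCC·AB·AB·CCA·BCC·BCC·AB·AB·CCA·BCC·BCC·AB
    A ↦ AB
    B ↦ CCA
    C ↦ BCC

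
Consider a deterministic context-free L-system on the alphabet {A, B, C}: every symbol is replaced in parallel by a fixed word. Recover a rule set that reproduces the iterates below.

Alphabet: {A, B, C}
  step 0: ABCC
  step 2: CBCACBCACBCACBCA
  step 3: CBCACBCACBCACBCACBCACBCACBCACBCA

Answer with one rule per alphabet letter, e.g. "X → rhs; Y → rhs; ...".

A->CA, B->CA, C->CB

  step 2 ⇒ step 3: CBCACBCACBCACBCA ⇒ CB·CA·CB·CA·CB·CA·CB·CA·CB·CA·CB·CA·CB·CA·CB·CA
    A ↦ CA
    B ↦ CA
    C ↦ CB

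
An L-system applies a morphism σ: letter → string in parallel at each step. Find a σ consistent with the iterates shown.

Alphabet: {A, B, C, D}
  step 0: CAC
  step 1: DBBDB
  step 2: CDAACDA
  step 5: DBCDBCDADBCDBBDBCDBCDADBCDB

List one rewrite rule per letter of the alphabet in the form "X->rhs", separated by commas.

  step 1 ⇒ step 2: DBBDB ⇒ CD·A·A·CD·A
    B ↦ A
    D ↦ CD
  step 0 ⇒ step 1: CAC ⇒ DB·B·DB
    A ↦ B
  step 0 ⇒ step 1: CAC ⇒ DB·B·DB
    C ↦ DB

A->B, B->A, C->DB, D->CD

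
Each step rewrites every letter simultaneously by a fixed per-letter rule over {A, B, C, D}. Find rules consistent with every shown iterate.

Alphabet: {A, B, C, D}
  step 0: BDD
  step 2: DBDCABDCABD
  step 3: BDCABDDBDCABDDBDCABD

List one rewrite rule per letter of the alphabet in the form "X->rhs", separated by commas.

A->D, B->CA, C->DB, D->BD

  step 2 ⇒ step 3: DBDCABDCABD ⇒ BD·CA·BD·DB·D·CA·BD·DB·D·CA·BD
    A ↦ D
    B ↦ CA
    C ↦ DB
    D ↦ BD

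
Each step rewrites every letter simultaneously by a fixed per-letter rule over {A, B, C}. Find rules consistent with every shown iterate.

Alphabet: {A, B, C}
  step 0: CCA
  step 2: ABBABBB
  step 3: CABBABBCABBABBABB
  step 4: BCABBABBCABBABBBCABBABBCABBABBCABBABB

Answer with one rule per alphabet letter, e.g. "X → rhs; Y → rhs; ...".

A->C, B->ABB, C->B

  step 3 ⇒ step 4: CABBABBCABBABBABB ⇒ B·C·ABB·ABB·C·ABB·ABB·B·C·ABB·ABB·C·ABB·ABB·C·ABB·ABB
    A ↦ C
    B ↦ ABB
    C ↦ B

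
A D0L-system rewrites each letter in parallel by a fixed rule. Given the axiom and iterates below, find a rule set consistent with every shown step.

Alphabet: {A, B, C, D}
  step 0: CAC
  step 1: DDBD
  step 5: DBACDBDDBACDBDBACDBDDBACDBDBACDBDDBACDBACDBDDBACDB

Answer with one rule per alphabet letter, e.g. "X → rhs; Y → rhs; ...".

A->DB, B->AC, C->D, D->DB

  step 0 ⇒ step 1: CAC ⇒ D·DB·D
    A ↦ DB
    C ↦ D
    B ↦ AC  (constrained at step 1)
    D ↦ DB  (constrained at step 1)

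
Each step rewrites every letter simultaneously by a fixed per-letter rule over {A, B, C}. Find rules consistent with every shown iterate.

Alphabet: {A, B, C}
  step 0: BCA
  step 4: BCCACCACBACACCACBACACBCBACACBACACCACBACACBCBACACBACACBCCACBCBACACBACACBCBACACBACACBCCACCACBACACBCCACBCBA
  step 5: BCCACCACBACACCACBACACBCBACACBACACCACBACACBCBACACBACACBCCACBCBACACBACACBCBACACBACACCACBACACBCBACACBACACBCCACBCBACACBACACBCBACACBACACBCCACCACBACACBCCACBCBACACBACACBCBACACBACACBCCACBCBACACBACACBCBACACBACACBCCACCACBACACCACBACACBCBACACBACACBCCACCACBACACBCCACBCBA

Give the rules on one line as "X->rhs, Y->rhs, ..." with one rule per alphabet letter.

A->BA, B->BC, C->CAC

  step 4 ⇒ step 5: BCCACCACBACACCACBACACBCBACACBACACCACBACACBCBACACBACACBCCACBCBACACBACACBCBACACBACACBCCACCACBACACBCCACBCBA ⇒ BC·CAC·CAC·BA·CAC·CAC·BA·CAC·BC·BA·CAC·BA·CAC·CAC·BA·CAC·BC·BA·CAC·BA·CAC·BC·CAC·BC·BA·CAC·BA·CAC·BC·BA·CAC·BA·CAC·CAC·BA·CAC·BC·BA·CAC·BA·CAC·BC·CAC·BC·BA·CAC·BA·CAC·BC·BA·CAC·BA·CAC·BC·CAC·CAC·BA·CAC·BC·CAC·BC·BA·CAC·BA·CAC·BC·BA·CAC·BA·CAC·BC·CAC·BC·BA·CAC·BA·CAC·BC·BA·CAC·BA·CAC·BC·CAC·CAC·BA·CAC·CAC·BA·CAC·BC·BA·CAC·BA·CAC·BC·CAC·CAC·BA·CAC·BC·CAC·BC·BA
    A ↦ BA
    B ↦ BC
    C ↦ CAC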